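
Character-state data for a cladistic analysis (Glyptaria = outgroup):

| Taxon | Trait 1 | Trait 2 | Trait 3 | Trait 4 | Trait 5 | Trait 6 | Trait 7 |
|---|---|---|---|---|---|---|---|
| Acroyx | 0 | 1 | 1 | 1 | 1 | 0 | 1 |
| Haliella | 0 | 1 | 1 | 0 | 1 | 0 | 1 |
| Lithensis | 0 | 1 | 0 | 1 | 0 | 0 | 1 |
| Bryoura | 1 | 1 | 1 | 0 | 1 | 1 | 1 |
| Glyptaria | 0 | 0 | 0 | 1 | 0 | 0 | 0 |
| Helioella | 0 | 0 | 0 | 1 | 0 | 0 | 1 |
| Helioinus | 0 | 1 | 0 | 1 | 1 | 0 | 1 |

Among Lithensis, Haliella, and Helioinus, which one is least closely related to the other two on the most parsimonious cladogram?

Character polarity is set by the outgroup: the derived state is whichever differs from the outgroup's state, so for Trait 4 the derived state is '0', and for the remaining characters it is '1'.
Trait 1: derived state '1' in Bryoura only — an autapomorphy, so it tells us nothing about relationships among taxa.
Only Acroyx, Bryoura, Haliella, Helioinus, and Lithensis show the derived state '1' for Trait 2, supporting them as a clade.
Trait 3 (derived state '1') is shared by Acroyx, Bryoura, and Haliella — a synapomorphy uniting that clade.
Trait 4: derived state '0' in Bryoura and Haliella only — synapomorphy for {Bryoura, Haliella}.
Trait 5 (derived state '1') is shared by Acroyx, Bryoura, Haliella, and Helioinus — a synapomorphy uniting that clade.
Trait 6: derived state '1' in Bryoura only — an autapomorphy, so it tells us nothing about relationships among taxa.
Trait 7 (derived state '1') is shared by all ingroup taxa — unites the whole ingroup.
Most parsimonious ingroup topology: (((((Bryoura,Haliella),Acroyx),Helioinus),Lithensis),Helioella).
Helioinus and Haliella share a more recent common ancestor with each other than either does with Lithensis, so Lithensis is the least closely related of the three.

Lithensis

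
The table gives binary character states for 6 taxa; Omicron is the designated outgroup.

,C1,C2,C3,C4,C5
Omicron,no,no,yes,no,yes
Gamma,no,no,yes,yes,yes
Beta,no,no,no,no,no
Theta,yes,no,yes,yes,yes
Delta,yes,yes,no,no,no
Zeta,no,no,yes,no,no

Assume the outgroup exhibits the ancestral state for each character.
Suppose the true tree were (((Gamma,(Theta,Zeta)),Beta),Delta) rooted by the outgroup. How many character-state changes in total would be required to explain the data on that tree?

10

Map each character onto (((Gamma,(Theta,Zeta)),Beta),Delta) (rooted by Omicron) and count the minimum state changes it requires (Fitch parsimony):
C1: 2; C2: 1; C3: 2; C4: 2; C5: 3.
Total tree length = 10.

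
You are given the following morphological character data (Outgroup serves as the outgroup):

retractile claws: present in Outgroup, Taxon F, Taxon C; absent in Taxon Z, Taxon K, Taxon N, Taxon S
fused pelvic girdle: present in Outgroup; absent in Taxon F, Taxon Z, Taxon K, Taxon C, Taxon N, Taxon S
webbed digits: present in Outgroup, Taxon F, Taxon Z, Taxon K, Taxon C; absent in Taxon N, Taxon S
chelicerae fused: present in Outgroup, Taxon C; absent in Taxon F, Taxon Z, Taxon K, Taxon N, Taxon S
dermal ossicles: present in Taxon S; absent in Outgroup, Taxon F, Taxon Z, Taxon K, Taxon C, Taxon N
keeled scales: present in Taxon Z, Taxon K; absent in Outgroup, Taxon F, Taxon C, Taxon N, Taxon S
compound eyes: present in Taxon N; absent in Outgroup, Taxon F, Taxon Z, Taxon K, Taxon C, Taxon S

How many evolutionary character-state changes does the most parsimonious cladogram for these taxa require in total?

7

Character polarity is set by the outgroup: the derived state is whichever differs from the outgroup's state, so for retractile claws, fused pelvic girdle, webbed digits, chelicerae fused the derived state is 'absent', and for the remaining characters it is 'present'.
Only Taxon K, Taxon N, Taxon S, and Taxon Z show the derived state 'absent' for retractile claws, supporting them as a clade.
fused pelvic girdle (derived state 'absent') is shared by all ingroup taxa — unites the whole ingroup.
Only Taxon N and Taxon S show the derived state 'absent' for webbed digits, supporting them as a clade.
chelicerae fused: derived state 'absent' in Taxon F, Taxon K, Taxon N, Taxon S, and Taxon Z only — synapomorphy for {Taxon F, Taxon K, Taxon N, Taxon S, Taxon Z}.
dermal ossicles (derived state 'present') is unique to Taxon S (autapomorphy; uninformative for grouping).
keeled scales: derived state 'present' in Taxon K and Taxon Z only — synapomorphy for {Taxon K, Taxon Z}.
compound eyes (derived state 'present') is unique to Taxon N (autapomorphy; uninformative for grouping).
Most parsimonious ingroup topology: ((Taxon F,((Taxon Z,Taxon K),(Taxon N,Taxon S))),Taxon C).
Changes per character on this tree: retractile claws: 1; fused pelvic girdle: 1; webbed digits: 1; chelicerae fused: 1; dermal ossicles: 1; keeled scales: 1; compound eyes: 1.
Total = 7.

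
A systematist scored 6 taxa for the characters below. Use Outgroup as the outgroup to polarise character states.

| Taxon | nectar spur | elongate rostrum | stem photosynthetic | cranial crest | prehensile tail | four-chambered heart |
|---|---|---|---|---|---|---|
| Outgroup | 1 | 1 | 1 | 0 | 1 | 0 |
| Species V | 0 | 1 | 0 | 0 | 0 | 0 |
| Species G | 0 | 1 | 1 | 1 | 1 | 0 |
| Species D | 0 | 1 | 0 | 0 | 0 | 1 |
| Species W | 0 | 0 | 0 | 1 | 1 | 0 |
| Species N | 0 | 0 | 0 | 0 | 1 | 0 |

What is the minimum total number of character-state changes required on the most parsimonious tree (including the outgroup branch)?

7

Character polarity is set by the outgroup: the derived state is whichever differs from the outgroup's state, so for nectar spur, elongate rostrum, stem photosynthetic, prehensile tail the derived state is '0', and for the remaining characters it is '1'.
nectar spur (derived state '0') is shared by all ingroup taxa — unites the whole ingroup.
elongate rostrum (derived state '0') is shared by Species N and Species W — a synapomorphy uniting that clade.
stem photosynthetic (derived state '0') is shared by Species D, Species N, Species V, and Species W — a synapomorphy uniting that clade.
cranial crest (state '1') occurs in Species G and Species W but conflicts with the nesting implied by the other characters — most parsimoniously interpreted as homoplasy.
prehensile tail: derived state '0' in Species D and Species V only — synapomorphy for {Species D, Species V}.
four-chambered heart: derived state '1' in Species D only — an autapomorphy, so it tells us nothing about relationships among taxa.
Most parsimonious ingroup topology: (((Species V,Species D),(Species W,Species N)),Species G).
Changes per character on this tree: nectar spur: 1; elongate rostrum: 1; stem photosynthetic: 1; cranial crest: 2; prehensile tail: 1; four-chambered heart: 1.
Total = 7.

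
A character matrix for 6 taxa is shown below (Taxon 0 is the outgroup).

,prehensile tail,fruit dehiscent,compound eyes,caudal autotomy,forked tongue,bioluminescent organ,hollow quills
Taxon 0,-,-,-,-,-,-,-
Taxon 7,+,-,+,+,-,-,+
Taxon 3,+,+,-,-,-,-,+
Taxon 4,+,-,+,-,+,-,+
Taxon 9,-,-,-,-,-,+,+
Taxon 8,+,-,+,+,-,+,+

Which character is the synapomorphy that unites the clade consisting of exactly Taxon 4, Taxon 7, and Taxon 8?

compound eyes

The outgroup has state '-' for every character, so '+' is the derived state throughout.
Only Taxon 3, Taxon 4, Taxon 7, and Taxon 8 show the derived state '+' for prehensile tail, supporting them as a clade.
fruit dehiscent (derived state '+') is unique to Taxon 3 (autapomorphy; uninformative for grouping).
Only Taxon 4, Taxon 7, and Taxon 8 show the derived state '+' for compound eyes, supporting them as a clade.
caudal autotomy: derived state '+' in Taxon 7 and Taxon 8 only — synapomorphy for {Taxon 7, Taxon 8}.
forked tongue (derived state '+') is unique to Taxon 4 (autapomorphy; uninformative for grouping).
bioluminescent organ groups Taxon 8 and Taxon 9, which is incompatible with the clades supported by the remaining characters; treating it as convergent (homoplasy) costs fewer steps than any alternative tree.
hollow quills (derived state '+') is shared by all ingroup taxa — unites the whole ingroup.
Most parsimonious ingroup topology: ((((Taxon 7,Taxon 8),Taxon 4),Taxon 3),Taxon 9).
The clade {Taxon 4, Taxon 7, Taxon 8} is supported by compound eyes: its derived state '+' occurs in exactly those taxa and in no other taxon (including the outgroup).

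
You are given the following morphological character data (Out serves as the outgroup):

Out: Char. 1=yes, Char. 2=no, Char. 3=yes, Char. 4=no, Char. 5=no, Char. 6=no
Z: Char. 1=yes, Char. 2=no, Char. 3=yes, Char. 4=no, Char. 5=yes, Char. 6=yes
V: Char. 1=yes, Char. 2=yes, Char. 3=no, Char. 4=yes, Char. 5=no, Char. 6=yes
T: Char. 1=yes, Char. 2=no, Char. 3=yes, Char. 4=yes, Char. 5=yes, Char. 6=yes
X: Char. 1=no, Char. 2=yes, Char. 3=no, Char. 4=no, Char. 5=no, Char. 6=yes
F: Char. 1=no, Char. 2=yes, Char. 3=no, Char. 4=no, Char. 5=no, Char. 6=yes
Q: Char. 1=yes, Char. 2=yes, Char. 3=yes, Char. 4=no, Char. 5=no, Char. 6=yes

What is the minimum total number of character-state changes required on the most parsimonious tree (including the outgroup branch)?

7

Character polarity is set by the outgroup: the derived state is whichever differs from the outgroup's state, so for Char. 1, Char. 3 the derived state is 'no', and for the remaining characters it is 'yes'.
Only F and X show the derived state 'no' for Char. 1, supporting them as a clade.
Char. 2 (derived state 'yes') is shared by F, Q, V, and X — a synapomorphy uniting that clade.
Char. 3 (derived state 'no') is shared by F, V, and X — a synapomorphy uniting that clade.
Char. 4 (state 'yes') occurs in T and V but conflicts with the nesting implied by the other characters — most parsimoniously interpreted as homoplasy.
Only T and Z show the derived state 'yes' for Char. 5, supporting them as a clade.
Char. 6 (derived state 'yes') is shared by all ingroup taxa — unites the whole ingroup.
Most parsimonious ingroup topology: ((Z,T),((V,(X,F)),Q)).
Changes per character on this tree: Char. 1: 1; Char. 2: 1; Char. 3: 1; Char. 4: 2; Char. 5: 1; Char. 6: 1.
Total = 7.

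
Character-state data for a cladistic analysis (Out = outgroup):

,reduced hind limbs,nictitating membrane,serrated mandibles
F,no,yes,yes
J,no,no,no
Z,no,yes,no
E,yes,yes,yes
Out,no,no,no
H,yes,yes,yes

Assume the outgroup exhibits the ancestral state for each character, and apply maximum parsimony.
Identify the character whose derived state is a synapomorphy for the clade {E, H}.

reduced hind limbs

The outgroup has state 'no' for every character, so 'yes' is the derived state throughout.
reduced hind limbs (derived state 'yes') is shared by E and H — a synapomorphy uniting that clade.
Only E, F, H, and Z show the derived state 'yes' for nictitating membrane, supporting them as a clade.
serrated mandibles (derived state 'yes') is shared by E, F, and H — a synapomorphy uniting that clade.
Most parsimonious ingroup topology: ((((H,E),F),Z),J).
The clade {E, H} is supported by reduced hind limbs: its derived state 'yes' occurs in exactly those taxa and in no other taxon (including the outgroup).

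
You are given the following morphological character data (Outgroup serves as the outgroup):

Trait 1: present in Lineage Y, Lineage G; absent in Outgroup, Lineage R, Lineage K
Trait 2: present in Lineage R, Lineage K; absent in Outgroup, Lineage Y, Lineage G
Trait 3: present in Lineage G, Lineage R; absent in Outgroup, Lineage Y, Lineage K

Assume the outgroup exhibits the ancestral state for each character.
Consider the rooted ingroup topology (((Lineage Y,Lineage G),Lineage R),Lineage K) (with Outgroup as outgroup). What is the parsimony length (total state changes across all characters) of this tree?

Map each character onto (((Lineage Y,Lineage G),Lineage R),Lineage K) (rooted by Outgroup) and count the minimum state changes it requires (Fitch parsimony):
Trait 1: 1; Trait 2: 2; Trait 3: 2.
Total tree length = 5.

5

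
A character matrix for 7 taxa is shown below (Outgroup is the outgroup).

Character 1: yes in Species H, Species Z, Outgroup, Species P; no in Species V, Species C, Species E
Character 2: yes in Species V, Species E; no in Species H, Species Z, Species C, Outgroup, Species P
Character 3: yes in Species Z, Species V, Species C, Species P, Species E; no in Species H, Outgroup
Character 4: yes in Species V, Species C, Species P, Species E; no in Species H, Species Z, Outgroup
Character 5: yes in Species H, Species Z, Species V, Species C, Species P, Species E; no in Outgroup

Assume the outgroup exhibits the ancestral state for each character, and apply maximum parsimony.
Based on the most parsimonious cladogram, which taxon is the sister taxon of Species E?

Species V

Character polarity is set by the outgroup: the derived state is whichever differs from the outgroup's state, so for Character 1 the derived state is 'no', and for the remaining characters it is 'yes'.
Only Species C, Species E, and Species V show the derived state 'no' for Character 1, supporting them as a clade.
Character 2: derived state 'yes' in Species E and Species V only — synapomorphy for {Species E, Species V}.
Character 3 (derived state 'yes') is shared by Species C, Species E, Species P, Species V, and Species Z — a synapomorphy uniting that clade.
Character 4 (derived state 'yes') is shared by Species C, Species E, Species P, and Species V — a synapomorphy uniting that clade.
Character 5 (derived state 'yes') is shared by all ingroup taxa — unites the whole ingroup.
Most parsimonious ingroup topology: (((((Species E,Species V),Species C),Species P),Species Z),Species H).
Species E and Species V form a cherry on this tree, so they are sister taxa.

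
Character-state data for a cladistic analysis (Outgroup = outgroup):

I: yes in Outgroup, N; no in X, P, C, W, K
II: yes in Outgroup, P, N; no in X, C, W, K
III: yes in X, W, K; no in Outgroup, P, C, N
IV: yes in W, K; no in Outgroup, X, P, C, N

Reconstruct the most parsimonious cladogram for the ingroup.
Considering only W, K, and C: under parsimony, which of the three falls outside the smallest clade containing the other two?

C

Character polarity is set by the outgroup: the derived state is whichever differs from the outgroup's state, so for I, II the derived state is 'no', and for the remaining characters it is 'yes'.
Only C, K, P, W, and X show the derived state 'no' for I, supporting them as a clade.
II: derived state 'no' in C, K, W, and X only — synapomorphy for {C, K, W, X}.
Only K, W, and X show the derived state 'yes' for III, supporting them as a clade.
IV (derived state 'yes') is shared by K and W — a synapomorphy uniting that clade.
Most parsimonious ingroup topology: ((((X,(W,K)),C),P),N).
W and K share a more recent common ancestor with each other than either does with C, so C is the least closely related of the three.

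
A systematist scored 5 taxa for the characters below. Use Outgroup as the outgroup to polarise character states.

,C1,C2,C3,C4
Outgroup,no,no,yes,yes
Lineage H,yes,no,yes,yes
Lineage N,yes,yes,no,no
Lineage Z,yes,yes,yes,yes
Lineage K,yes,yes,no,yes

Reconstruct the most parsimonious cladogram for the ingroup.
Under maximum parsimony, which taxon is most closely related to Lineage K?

Character polarity is set by the outgroup: the derived state is whichever differs from the outgroup's state, so for C3, C4 the derived state is 'no', and for the remaining characters it is 'yes'.
All ingroup taxa share the derived state 'yes' for C1; it defines the ingroup but does not resolve relationships within it.
C2 (derived state 'yes') is shared by Lineage K, Lineage N, and Lineage Z — a synapomorphy uniting that clade.
Only Lineage K and Lineage N show the derived state 'no' for C3, supporting them as a clade.
C4 (derived state 'no') is unique to Lineage N (autapomorphy; uninformative for grouping).
Most parsimonious ingroup topology: (Lineage H,((Lineage N,Lineage K),Lineage Z)).
Lineage K and Lineage N form a cherry on this tree, so they are sister taxa.

Lineage N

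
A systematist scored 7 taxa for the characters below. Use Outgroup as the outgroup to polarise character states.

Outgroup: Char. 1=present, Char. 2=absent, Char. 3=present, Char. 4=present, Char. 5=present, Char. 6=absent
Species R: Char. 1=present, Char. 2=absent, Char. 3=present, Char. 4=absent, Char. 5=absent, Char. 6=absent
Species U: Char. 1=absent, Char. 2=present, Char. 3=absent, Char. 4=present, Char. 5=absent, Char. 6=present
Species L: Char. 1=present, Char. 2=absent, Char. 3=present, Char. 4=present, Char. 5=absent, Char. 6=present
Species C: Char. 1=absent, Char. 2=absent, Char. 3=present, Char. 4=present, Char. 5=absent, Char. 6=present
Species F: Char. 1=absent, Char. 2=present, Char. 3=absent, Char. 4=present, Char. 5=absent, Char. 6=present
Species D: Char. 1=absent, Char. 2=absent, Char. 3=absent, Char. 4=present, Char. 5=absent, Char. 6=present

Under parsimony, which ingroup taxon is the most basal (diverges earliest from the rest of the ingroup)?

Species R

Character polarity is set by the outgroup: the derived state is whichever differs from the outgroup's state, so for Char. 1, Char. 3, Char. 4, Char. 5 the derived state is 'absent', and for the remaining characters it is 'present'.
Char. 1 (derived state 'absent') is shared by Species C, Species D, Species F, and Species U — a synapomorphy uniting that clade.
Char. 2: derived state 'present' in Species F and Species U only — synapomorphy for {Species F, Species U}.
Char. 3 (derived state 'absent') is shared by Species D, Species F, and Species U — a synapomorphy uniting that clade.
Char. 4 (derived state 'absent') is unique to Species R (autapomorphy; uninformative for grouping).
Char. 5 (derived state 'absent') is shared by all ingroup taxa — unites the whole ingroup.
Char. 6 (derived state 'present') is shared by Species C, Species D, Species F, Species L, and Species U — a synapomorphy uniting that clade.
Most parsimonious ingroup topology: (Species R,((((Species U,Species F),Species D),Species C),Species L)).
Species R is sister to the clade containing all other ingroup taxa, so it is the earliest-diverging (most basal) ingroup lineage.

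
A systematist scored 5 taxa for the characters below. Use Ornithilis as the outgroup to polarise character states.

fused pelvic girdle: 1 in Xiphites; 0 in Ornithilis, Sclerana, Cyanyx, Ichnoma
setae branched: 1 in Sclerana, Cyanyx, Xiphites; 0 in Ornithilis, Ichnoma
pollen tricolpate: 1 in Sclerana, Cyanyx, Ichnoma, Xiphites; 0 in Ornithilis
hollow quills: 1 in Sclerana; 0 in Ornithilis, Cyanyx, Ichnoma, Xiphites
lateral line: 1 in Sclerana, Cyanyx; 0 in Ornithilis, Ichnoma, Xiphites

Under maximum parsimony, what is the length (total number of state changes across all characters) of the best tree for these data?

The outgroup has state '0' for every character, so '1' is the derived state throughout.
fused pelvic girdle: derived state '1' in Xiphites only — an autapomorphy, so it tells us nothing about relationships among taxa.
setae branched (derived state '1') is shared by Cyanyx, Sclerana, and Xiphites — a synapomorphy uniting that clade.
pollen tricolpate (derived state '1') is shared by all ingroup taxa — unites the whole ingroup.
hollow quills (derived state '1') is unique to Sclerana (autapomorphy; uninformative for grouping).
Only Cyanyx and Sclerana show the derived state '1' for lateral line, supporting them as a clade.
Most parsimonious ingroup topology: (((Sclerana,Cyanyx),Xiphites),Ichnoma).
Changes per character on this tree: fused pelvic girdle: 1; setae branched: 1; pollen tricolpate: 1; hollow quills: 1; lateral line: 1.
Total = 5.

5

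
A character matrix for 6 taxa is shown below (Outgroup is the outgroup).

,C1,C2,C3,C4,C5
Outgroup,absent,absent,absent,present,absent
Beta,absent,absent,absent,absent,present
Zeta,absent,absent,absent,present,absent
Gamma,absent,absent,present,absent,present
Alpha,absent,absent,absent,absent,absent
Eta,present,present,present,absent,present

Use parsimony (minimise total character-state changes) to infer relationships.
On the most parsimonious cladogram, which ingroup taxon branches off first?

Zeta

Character polarity is set by the outgroup: the derived state is whichever differs from the outgroup's state, so for C4 the derived state is 'absent', and for the remaining characters it is 'present'.
C1 (derived state 'present') is unique to Eta (autapomorphy; uninformative for grouping).
C2 (derived state 'present') is unique to Eta (autapomorphy; uninformative for grouping).
Only Eta and Gamma show the derived state 'present' for C3, supporting them as a clade.
Only Alpha, Beta, Eta, and Gamma show the derived state 'absent' for C4, supporting them as a clade.
C5: derived state 'present' in Beta, Eta, and Gamma only — synapomorphy for {Beta, Eta, Gamma}.
Most parsimonious ingroup topology: (((Beta,(Gamma,Eta)),Alpha),Zeta).
Zeta is sister to the clade containing all other ingroup taxa, so it is the earliest-diverging (most basal) ingroup lineage.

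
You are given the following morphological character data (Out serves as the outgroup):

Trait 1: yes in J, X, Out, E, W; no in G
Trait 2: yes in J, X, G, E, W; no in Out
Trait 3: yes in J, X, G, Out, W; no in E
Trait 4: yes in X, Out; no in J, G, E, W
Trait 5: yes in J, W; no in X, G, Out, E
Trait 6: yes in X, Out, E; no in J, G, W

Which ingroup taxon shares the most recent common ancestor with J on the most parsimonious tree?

Character polarity is set by the outgroup: the derived state is whichever differs from the outgroup's state, so for Trait 1, Trait 3, Trait 4, Trait 6 the derived state is 'no', and for the remaining characters it is 'yes'.
Trait 1 (derived state 'no') is unique to G (autapomorphy; uninformative for grouping).
All ingroup taxa share the derived state 'yes' for Trait 2; it defines the ingroup but does not resolve relationships within it.
Trait 3 (derived state 'no') is unique to E (autapomorphy; uninformative for grouping).
Only E, G, J, and W show the derived state 'no' for Trait 4, supporting them as a clade.
Trait 5 (derived state 'yes') is shared by J and W — a synapomorphy uniting that clade.
Trait 6 (derived state 'no') is shared by G, J, and W — a synapomorphy uniting that clade.
Most parsimonious ingroup topology: ((((J,W),G),E),X).
J and W form a cherry on this tree, so they are sister taxa.

W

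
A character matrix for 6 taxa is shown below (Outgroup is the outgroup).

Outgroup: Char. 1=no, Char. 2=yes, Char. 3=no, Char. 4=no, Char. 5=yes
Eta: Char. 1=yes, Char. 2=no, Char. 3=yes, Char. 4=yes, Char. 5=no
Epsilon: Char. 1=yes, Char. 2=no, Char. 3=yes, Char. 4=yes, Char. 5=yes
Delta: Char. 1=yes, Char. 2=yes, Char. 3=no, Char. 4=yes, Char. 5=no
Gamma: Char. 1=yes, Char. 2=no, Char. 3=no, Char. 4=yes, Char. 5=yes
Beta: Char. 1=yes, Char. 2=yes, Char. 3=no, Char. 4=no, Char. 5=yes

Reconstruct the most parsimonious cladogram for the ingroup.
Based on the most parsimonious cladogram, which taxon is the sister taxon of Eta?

Epsilon

Character polarity is set by the outgroup: the derived state is whichever differs from the outgroup's state, so for Char. 2, Char. 5 the derived state is 'no', and for the remaining characters it is 'yes'.
All ingroup taxa share the derived state 'yes' for Char. 1; it defines the ingroup but does not resolve relationships within it.
Only Epsilon, Eta, and Gamma show the derived state 'no' for Char. 2, supporting them as a clade.
Char. 3: derived state 'yes' in Epsilon and Eta only — synapomorphy for {Epsilon, Eta}.
Char. 4: derived state 'yes' in Delta, Epsilon, Eta, and Gamma only — synapomorphy for {Delta, Epsilon, Eta, Gamma}.
Char. 5 groups Delta and Eta, which is incompatible with the clades supported by the remaining characters; treating it as convergent (homoplasy) costs fewer steps than any alternative tree.
Most parsimonious ingroup topology: ((((Eta,Epsilon),Gamma),Delta),Beta).
Eta and Epsilon form a cherry on this tree, so they are sister taxa.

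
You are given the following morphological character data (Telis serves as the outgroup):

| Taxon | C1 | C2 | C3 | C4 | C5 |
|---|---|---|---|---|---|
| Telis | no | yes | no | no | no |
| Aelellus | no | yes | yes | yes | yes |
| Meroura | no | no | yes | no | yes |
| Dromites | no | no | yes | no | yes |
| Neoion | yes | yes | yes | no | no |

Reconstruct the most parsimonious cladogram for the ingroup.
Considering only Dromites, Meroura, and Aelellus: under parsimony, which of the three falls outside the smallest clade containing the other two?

Character polarity is set by the outgroup: the derived state is whichever differs from the outgroup's state, so for C2 the derived state is 'no', and for the remaining characters it is 'yes'.
C1: derived state 'yes' in Neoion only — an autapomorphy, so it tells us nothing about relationships among taxa.
Only Dromites and Meroura show the derived state 'no' for C2, supporting them as a clade.
All ingroup taxa share the derived state 'yes' for C3; it defines the ingroup but does not resolve relationships within it.
C4: derived state 'yes' in Aelellus only — an autapomorphy, so it tells us nothing about relationships among taxa.
C5 (derived state 'yes') is shared by Aelellus, Dromites, and Meroura — a synapomorphy uniting that clade.
Most parsimonious ingroup topology: ((Aelellus,(Meroura,Dromites)),Neoion).
Meroura and Dromites share a more recent common ancestor with each other than either does with Aelellus, so Aelellus is the least closely related of the three.

Aelellus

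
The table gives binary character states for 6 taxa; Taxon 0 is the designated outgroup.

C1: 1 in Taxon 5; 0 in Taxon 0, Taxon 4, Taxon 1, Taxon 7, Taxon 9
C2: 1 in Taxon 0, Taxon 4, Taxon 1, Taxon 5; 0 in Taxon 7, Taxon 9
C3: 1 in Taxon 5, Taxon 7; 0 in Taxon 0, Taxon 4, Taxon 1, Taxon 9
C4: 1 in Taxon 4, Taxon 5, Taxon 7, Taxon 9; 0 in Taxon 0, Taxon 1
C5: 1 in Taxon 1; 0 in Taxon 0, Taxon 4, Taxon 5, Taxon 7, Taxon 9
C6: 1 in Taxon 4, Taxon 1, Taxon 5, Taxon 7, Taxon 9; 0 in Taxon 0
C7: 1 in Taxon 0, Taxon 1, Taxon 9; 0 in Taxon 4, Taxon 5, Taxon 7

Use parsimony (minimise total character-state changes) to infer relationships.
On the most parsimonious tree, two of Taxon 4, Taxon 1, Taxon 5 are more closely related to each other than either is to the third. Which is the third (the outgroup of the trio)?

Taxon 1

Character polarity is set by the outgroup: the derived state is whichever differs from the outgroup's state, so for C2, C7 the derived state is '0', and for the remaining characters it is '1'.
C1 (derived state '1') is unique to Taxon 5 (autapomorphy; uninformative for grouping).
C2 groups Taxon 7 and Taxon 9, which is incompatible with the clades supported by the remaining characters; treating it as convergent (homoplasy) costs fewer steps than any alternative tree.
Only Taxon 5 and Taxon 7 show the derived state '1' for C3, supporting them as a clade.
C4: derived state '1' in Taxon 4, Taxon 5, Taxon 7, and Taxon 9 only — synapomorphy for {Taxon 4, Taxon 5, Taxon 7, Taxon 9}.
C5 (derived state '1') is unique to Taxon 1 (autapomorphy; uninformative for grouping).
All ingroup taxa share the derived state '1' for C6; it defines the ingroup but does not resolve relationships within it.
C7: derived state '0' in Taxon 4, Taxon 5, and Taxon 7 only — synapomorphy for {Taxon 4, Taxon 5, Taxon 7}.
Most parsimonious ingroup topology: (((Taxon 4,(Taxon 5,Taxon 7)),Taxon 9),Taxon 1).
Taxon 5 and Taxon 4 share a more recent common ancestor with each other than either does with Taxon 1, so Taxon 1 is the least closely related of the three.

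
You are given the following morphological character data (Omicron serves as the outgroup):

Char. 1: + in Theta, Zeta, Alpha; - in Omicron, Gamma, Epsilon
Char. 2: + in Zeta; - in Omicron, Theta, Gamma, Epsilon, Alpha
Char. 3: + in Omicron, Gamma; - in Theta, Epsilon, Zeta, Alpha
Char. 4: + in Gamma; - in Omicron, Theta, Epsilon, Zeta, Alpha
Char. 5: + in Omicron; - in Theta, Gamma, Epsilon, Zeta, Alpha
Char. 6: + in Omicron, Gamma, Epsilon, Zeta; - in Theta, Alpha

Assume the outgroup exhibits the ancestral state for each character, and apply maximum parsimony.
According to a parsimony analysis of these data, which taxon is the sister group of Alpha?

Theta

Character polarity is set by the outgroup: the derived state is whichever differs from the outgroup's state, so for Char. 3, Char. 5, Char. 6 the derived state is '-', and for the remaining characters it is '+'.
Char. 1 (derived state '+') is shared by Alpha, Theta, and Zeta — a synapomorphy uniting that clade.
Char. 2 (derived state '+') is unique to Zeta (autapomorphy; uninformative for grouping).
Only Alpha, Epsilon, Theta, and Zeta show the derived state '-' for Char. 3, supporting them as a clade.
Char. 4 (derived state '+') is unique to Gamma (autapomorphy; uninformative for grouping).
Char. 5 (derived state '-') is shared by all ingroup taxa — unites the whole ingroup.
Only Alpha and Theta show the derived state '-' for Char. 6, supporting them as a clade.
Most parsimonious ingroup topology: ((((Theta,Alpha),Zeta),Epsilon),Gamma).
Alpha and Theta form a cherry on this tree, so they are sister taxa.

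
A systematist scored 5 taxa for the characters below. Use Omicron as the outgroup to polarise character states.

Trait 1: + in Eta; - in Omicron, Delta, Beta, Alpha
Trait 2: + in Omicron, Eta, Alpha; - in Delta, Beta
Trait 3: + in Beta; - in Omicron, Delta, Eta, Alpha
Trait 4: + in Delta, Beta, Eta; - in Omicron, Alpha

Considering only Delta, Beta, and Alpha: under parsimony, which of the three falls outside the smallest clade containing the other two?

Alpha

Character polarity is set by the outgroup: the derived state is whichever differs from the outgroup's state, so for Trait 2 the derived state is '-', and for the remaining characters it is '+'.
Trait 1: derived state '+' in Eta only — an autapomorphy, so it tells us nothing about relationships among taxa.
Trait 2: derived state '-' in Beta and Delta only — synapomorphy for {Beta, Delta}.
Trait 3 (derived state '+') is unique to Beta (autapomorphy; uninformative for grouping).
Only Beta, Delta, and Eta show the derived state '+' for Trait 4, supporting them as a clade.
Most parsimonious ingroup topology: (((Delta,Beta),Eta),Alpha).
Beta and Delta share a more recent common ancestor with each other than either does with Alpha, so Alpha is the least closely related of the three.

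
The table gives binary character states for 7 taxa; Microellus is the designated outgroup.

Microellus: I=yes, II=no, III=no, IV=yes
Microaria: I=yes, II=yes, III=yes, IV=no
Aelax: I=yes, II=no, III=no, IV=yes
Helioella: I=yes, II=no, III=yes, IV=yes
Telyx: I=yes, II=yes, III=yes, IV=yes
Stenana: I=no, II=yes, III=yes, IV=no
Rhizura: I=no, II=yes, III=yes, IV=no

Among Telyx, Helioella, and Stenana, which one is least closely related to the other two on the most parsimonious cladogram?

Character polarity is set by the outgroup: the derived state is whichever differs from the outgroup's state, so for I, IV the derived state is 'no', and for the remaining characters it is 'yes'.
Only Rhizura and Stenana show the derived state 'no' for I, supporting them as a clade.
II (derived state 'yes') is shared by Microaria, Rhizura, Stenana, and Telyx — a synapomorphy uniting that clade.
Only Helioella, Microaria, Rhizura, Stenana, and Telyx show the derived state 'yes' for III, supporting them as a clade.
IV (derived state 'no') is shared by Microaria, Rhizura, and Stenana — a synapomorphy uniting that clade.
Most parsimonious ingroup topology: ((((Microaria,(Stenana,Rhizura)),Telyx),Helioella),Aelax).
Telyx and Stenana share a more recent common ancestor with each other than either does with Helioella, so Helioella is the least closely related of the three.

Helioella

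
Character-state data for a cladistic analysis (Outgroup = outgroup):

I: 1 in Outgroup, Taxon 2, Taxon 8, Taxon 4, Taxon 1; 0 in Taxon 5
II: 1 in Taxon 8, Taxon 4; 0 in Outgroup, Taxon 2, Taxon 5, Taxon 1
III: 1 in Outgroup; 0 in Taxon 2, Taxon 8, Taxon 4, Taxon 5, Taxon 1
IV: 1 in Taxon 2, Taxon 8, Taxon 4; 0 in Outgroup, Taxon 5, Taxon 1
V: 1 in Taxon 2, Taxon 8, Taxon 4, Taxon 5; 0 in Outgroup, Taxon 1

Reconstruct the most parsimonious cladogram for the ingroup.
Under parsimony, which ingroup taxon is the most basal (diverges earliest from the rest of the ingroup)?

Character polarity is set by the outgroup: the derived state is whichever differs from the outgroup's state, so for I, III the derived state is '0', and for the remaining characters it is '1'.
I: derived state '0' in Taxon 5 only — an autapomorphy, so it tells us nothing about relationships among taxa.
Only Taxon 4 and Taxon 8 show the derived state '1' for II, supporting them as a clade.
All ingroup taxa share the derived state '0' for III; it defines the ingroup but does not resolve relationships within it.
IV: derived state '1' in Taxon 2, Taxon 4, and Taxon 8 only — synapomorphy for {Taxon 2, Taxon 4, Taxon 8}.
V: derived state '1' in Taxon 2, Taxon 4, Taxon 5, and Taxon 8 only — synapomorphy for {Taxon 2, Taxon 4, Taxon 5, Taxon 8}.
Most parsimonious ingroup topology: (((Taxon 2,(Taxon 8,Taxon 4)),Taxon 5),Taxon 1).
Taxon 1 is sister to the clade containing all other ingroup taxa, so it is the earliest-diverging (most basal) ingroup lineage.

Taxon 1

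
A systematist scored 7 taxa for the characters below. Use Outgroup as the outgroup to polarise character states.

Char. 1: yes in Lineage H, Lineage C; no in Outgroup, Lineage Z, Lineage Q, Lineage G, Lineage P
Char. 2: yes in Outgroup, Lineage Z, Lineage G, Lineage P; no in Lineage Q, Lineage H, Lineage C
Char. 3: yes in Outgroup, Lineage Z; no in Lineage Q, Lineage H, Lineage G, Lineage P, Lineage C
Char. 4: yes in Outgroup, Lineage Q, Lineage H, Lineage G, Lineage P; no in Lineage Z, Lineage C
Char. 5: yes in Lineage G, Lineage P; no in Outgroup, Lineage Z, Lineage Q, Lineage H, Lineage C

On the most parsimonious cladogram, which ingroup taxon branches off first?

Lineage Z

Character polarity is set by the outgroup: the derived state is whichever differs from the outgroup's state, so for Char. 2, Char. 3, Char. 4 the derived state is 'no', and for the remaining characters it is 'yes'.
Char. 1: derived state 'yes' in Lineage C and Lineage H only — synapomorphy for {Lineage C, Lineage H}.
Char. 2 (derived state 'no') is shared by Lineage C, Lineage H, and Lineage Q — a synapomorphy uniting that clade.
Char. 3 (derived state 'no') is shared by Lineage C, Lineage G, Lineage H, Lineage P, and Lineage Q — a synapomorphy uniting that clade.
Char. 4 (state 'no') occurs in Lineage C and Lineage Z but conflicts with the nesting implied by the other characters — most parsimoniously interpreted as homoplasy.
Char. 5 (derived state 'yes') is shared by Lineage G and Lineage P — a synapomorphy uniting that clade.
Most parsimonious ingroup topology: (Lineage Z,((Lineage Q,(Lineage H,Lineage C)),(Lineage G,Lineage P))).
Lineage Z is sister to the clade containing all other ingroup taxa, so it is the earliest-diverging (most basal) ingroup lineage.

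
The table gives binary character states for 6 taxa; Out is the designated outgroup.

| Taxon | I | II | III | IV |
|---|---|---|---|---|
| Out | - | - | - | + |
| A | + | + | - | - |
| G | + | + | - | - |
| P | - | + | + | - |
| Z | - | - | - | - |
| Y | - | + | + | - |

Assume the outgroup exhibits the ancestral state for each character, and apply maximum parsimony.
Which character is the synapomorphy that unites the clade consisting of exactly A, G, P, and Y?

II

Character polarity is set by the outgroup: the derived state is whichever differs from the outgroup's state, so for IV the derived state is '-', and for the remaining characters it is '+'.
I: derived state '+' in A and G only — synapomorphy for {A, G}.
II: derived state '+' in A, G, P, and Y only — synapomorphy for {A, G, P, Y}.
III: derived state '+' in P and Y only — synapomorphy for {P, Y}.
All ingroup taxa share the derived state '-' for IV; it defines the ingroup but does not resolve relationships within it.
Most parsimonious ingroup topology: (((A,G),(P,Y)),Z).
The clade {A, G, P, Y} is supported by II: its derived state '+' occurs in exactly those taxa and in no other taxon (including the outgroup).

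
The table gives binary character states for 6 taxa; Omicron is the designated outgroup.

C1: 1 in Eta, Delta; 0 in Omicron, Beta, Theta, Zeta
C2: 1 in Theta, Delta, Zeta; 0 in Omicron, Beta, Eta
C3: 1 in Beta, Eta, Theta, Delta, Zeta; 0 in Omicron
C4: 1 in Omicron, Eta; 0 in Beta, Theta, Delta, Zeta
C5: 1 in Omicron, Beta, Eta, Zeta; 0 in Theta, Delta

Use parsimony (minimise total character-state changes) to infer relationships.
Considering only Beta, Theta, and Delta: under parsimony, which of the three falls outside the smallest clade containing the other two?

Beta

Character polarity is set by the outgroup: the derived state is whichever differs from the outgroup's state, so for C4, C5 the derived state is '0', and for the remaining characters it is '1'.
C1 (state '1') occurs in Delta and Eta but conflicts with the nesting implied by the other characters — most parsimoniously interpreted as homoplasy.
C2 (derived state '1') is shared by Delta, Theta, and Zeta — a synapomorphy uniting that clade.
C3 (derived state '1') is shared by all ingroup taxa — unites the whole ingroup.
C4: derived state '0' in Beta, Delta, Theta, and Zeta only — synapomorphy for {Beta, Delta, Theta, Zeta}.
Only Delta and Theta show the derived state '0' for C5, supporting them as a clade.
Most parsimonious ingroup topology: ((Beta,((Theta,Delta),Zeta)),Eta).
Delta and Theta share a more recent common ancestor with each other than either does with Beta, so Beta is the least closely related of the three.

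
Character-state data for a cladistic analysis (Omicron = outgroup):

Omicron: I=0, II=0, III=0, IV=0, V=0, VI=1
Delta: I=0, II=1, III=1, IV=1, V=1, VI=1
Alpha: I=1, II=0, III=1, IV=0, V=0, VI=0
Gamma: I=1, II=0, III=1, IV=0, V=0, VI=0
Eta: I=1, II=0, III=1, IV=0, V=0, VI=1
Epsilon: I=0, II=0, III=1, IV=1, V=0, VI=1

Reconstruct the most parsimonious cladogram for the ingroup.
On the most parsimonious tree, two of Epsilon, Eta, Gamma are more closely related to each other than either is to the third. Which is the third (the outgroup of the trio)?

Character polarity is set by the outgroup: the derived state is whichever differs from the outgroup's state, so for VI the derived state is '0', and for the remaining characters it is '1'.
I (derived state '1') is shared by Alpha, Eta, and Gamma — a synapomorphy uniting that clade.
II: derived state '1' in Delta only — an autapomorphy, so it tells us nothing about relationships among taxa.
III (derived state '1') is shared by all ingroup taxa — unites the whole ingroup.
IV: derived state '1' in Delta and Epsilon only — synapomorphy for {Delta, Epsilon}.
V (derived state '1') is unique to Delta (autapomorphy; uninformative for grouping).
VI (derived state '0') is shared by Alpha and Gamma — a synapomorphy uniting that clade.
Most parsimonious ingroup topology: ((Delta,Epsilon),((Alpha,Gamma),Eta)).
Gamma and Eta share a more recent common ancestor with each other than either does with Epsilon, so Epsilon is the least closely related of the three.

Epsilon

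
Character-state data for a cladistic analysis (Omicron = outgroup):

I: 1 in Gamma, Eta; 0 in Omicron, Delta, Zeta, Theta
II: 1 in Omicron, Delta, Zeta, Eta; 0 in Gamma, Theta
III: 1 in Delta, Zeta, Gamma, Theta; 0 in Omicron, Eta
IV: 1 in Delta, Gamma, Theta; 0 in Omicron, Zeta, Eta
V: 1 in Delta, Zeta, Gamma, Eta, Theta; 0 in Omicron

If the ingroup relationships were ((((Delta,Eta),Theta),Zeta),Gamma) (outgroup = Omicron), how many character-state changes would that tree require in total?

10

Map each character onto ((((Delta,Eta),Theta),Zeta),Gamma) (rooted by Omicron) and count the minimum state changes it requires (Fitch parsimony):
I: 2; II: 2; III: 2; IV: 3; V: 1.
Total tree length = 10.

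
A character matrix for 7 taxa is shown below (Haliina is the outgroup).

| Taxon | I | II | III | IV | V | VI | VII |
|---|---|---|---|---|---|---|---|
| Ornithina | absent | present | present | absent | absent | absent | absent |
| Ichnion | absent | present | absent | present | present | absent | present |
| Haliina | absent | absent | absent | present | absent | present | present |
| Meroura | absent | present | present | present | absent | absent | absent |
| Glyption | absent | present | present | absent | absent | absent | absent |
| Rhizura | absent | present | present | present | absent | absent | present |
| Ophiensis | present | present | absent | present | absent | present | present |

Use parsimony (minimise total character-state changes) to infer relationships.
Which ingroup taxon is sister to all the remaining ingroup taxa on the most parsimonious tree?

Character polarity is set by the outgroup: the derived state is whichever differs from the outgroup's state, so for IV, VI, VII the derived state is 'absent', and for the remaining characters it is 'present'.
I (derived state 'present') is unique to Ophiensis (autapomorphy; uninformative for grouping).
II (derived state 'present') is shared by all ingroup taxa — unites the whole ingroup.
III (derived state 'present') is shared by Glyption, Meroura, Ornithina, and Rhizura — a synapomorphy uniting that clade.
Only Glyption and Ornithina show the derived state 'absent' for IV, supporting them as a clade.
V (derived state 'present') is unique to Ichnion (autapomorphy; uninformative for grouping).
VI (derived state 'absent') is shared by Glyption, Ichnion, Meroura, Ornithina, and Rhizura — a synapomorphy uniting that clade.
Only Glyption, Meroura, and Ornithina show the derived state 'absent' for VII, supporting them as a clade.
Most parsimonious ingroup topology: (Ophiensis,(((Meroura,(Glyption,Ornithina)),Rhizura),Ichnion)).
Ophiensis is sister to the clade containing all other ingroup taxa, so it is the earliest-diverging (most basal) ingroup lineage.

Ophiensis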